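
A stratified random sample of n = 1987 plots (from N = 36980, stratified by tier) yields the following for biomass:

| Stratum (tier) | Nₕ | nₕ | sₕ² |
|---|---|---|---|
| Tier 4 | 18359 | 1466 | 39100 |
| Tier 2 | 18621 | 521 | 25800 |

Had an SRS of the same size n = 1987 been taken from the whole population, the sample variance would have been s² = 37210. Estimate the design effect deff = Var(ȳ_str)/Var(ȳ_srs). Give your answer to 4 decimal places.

Var(ȳ_str) = Σ Wₕ²(1−fₕ)sₕ²/nₕ with Wₕ = Nₕ/36980:
  Tier 4: (18359/36980)²·(1−1466/18359)·39100/1466 = 6.0487381
  Tier 2: (18621/36980)²·(1−521/18621)·25800/521 = 12.204774
  → Var(ȳ_str) = 18.253512.
Var(ȳ_srs) = (1 − 1987/36980)·37210/1987 = 17.720504.
deff = 18.253512 / 17.720504 = 1.0301.

1.0301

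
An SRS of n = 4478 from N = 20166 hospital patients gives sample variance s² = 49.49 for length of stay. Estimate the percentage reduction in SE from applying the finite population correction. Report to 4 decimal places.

f = n/N = 4478/20166 = 0.22205693.
SE_no-fpc = √(s²/n) = 0.10512758; SE_fpc = √((1−f)s²/n) = 0.092723665.
Ratio = √(1−f) = 0.88201081. Reduction = 100·(1 − 0.88201081) = 11.7989%.

11.7989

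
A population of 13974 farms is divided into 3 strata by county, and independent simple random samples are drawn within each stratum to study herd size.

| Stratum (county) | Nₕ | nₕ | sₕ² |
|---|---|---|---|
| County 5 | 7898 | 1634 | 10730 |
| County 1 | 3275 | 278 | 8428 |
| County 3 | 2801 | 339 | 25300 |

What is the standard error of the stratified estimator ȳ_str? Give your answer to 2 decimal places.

2.41

Var(ȳ_str) = Σₕ Wₕ²(1 − fₕ)sₕ²/nₕ with Wₕ = Nₕ/N, N = 13974.
County 5: Wₕ = 0.56519250; term = 0.56519250²·(1 − 0.20688782)·10730/1634 = 1.6637002.
County 1: Wₕ = 0.23436382; term = 0.23436382²·(1 − 0.08488550)·8428/278 = 1.5238292.
County 3: Wₕ = 0.20044368; term = 0.20044368²·(1 − 0.12102820)·25300/339 = 2.6356061.
Sum = 5.8231355.
SE = √(5.8231355) = 2.41.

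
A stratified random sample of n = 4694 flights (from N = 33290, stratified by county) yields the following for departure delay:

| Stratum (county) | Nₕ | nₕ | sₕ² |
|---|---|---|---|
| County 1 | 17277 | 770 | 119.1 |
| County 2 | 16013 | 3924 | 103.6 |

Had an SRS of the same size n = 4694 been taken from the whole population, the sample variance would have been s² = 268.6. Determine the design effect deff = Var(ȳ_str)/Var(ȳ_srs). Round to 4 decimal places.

Var(ȳ_str) = Σ Wₕ²(1−fₕ)sₕ²/nₕ with Wₕ = Nₕ/33290:
  County 1: (17277/33290)²·(1−770/17277)·119.1/770 = 0.039804294
  County 2: (16013/33290)²·(1−3924/16013)·103.6/3924 = 0.0046117552
  → Var(ȳ_str) = 0.044416049.
Var(ȳ_srs) = (1 − 4694/33290)·268.6/4694 = 0.049153496.
deff = 0.044416049 / 0.049153496 = 0.9036.

0.9036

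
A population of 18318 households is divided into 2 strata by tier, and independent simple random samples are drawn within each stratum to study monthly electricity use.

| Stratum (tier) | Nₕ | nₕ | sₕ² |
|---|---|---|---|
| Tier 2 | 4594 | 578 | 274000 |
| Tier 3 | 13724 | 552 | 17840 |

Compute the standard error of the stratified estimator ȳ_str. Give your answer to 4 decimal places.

6.5936

Var(ȳ_str) = Σₕ Wₕ²(1 − fₕ)sₕ²/nₕ with Wₕ = Nₕ/N, N = 18318.
Tier 2: Wₕ = 0.25079157; term = 0.25079157²·(1 − 0.12581628)·274000/578 = 26.064615.
Tier 3: Wₕ = 0.74920843; term = 0.74920843²·(1 − 0.04022151)·17840/552 = 17.411336.
Sum = 43.475951.
SE = √(43.475951) = 6.5936.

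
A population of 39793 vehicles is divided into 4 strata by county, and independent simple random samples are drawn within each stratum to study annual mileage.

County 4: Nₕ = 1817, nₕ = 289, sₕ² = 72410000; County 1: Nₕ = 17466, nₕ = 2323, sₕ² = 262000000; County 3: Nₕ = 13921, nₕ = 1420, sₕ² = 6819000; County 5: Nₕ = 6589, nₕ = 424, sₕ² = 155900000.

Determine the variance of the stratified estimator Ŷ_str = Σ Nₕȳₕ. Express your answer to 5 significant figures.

Var(Ŷ_str) = Σₕ Nₕ²(1 − fₕ)sₕ²/nₕ.
County 4: 1817²·(1 − 289/1817)·72410000/289 = 6.9563109 × 10^11.
County 1: 17466²·(1 − 2323/17466)·262000000/2323 = 2.9830289 × 10^13.
County 3: 13921²·(1 − 1420/13921)·6819000/1420 = 8.3569448 × 10^11.
County 5: 6589²·(1 − 424/6589)·155900000/424 = 1.493595 × 10^13.
Sum = 4.6297565 × 10^13.

4.6298 × 10^13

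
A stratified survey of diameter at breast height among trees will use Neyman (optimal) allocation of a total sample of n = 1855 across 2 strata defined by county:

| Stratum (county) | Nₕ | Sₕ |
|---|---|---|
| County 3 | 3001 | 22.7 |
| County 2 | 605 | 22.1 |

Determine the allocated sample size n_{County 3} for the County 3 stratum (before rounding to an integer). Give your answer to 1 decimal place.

Neyman allocation: nₕ = n·NₕSₕ / Σⱼ NⱼSⱼ.
Σ NⱼSⱼ = 3001·22.7 + 605·22.1 = 81493.2.
n_{County 3} = 1855·3001·22.7 / 81493.2 = 1550.7.

1550.7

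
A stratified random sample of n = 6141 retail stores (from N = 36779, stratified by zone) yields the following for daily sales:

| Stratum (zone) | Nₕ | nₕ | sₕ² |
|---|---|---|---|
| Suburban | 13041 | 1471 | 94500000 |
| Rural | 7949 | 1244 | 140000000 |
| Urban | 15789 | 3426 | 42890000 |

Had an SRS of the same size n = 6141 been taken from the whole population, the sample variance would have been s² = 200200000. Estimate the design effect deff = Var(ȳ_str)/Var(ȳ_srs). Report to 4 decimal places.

Var(ȳ_str) = Σ Wₕ²(1−fₕ)sₕ²/nₕ with Wₕ = Nₕ/36779:
  Suburban: (13041/36779)²·(1−1471/13041)·94500000/1471 = 7165.7814
  Rural: (7949/36779)²·(1−1244/7949)·140000000/1244 = 4434.239
  Urban: (15789/36779)²·(1−3426/15789)·42890000/3426 = 1806.539
  → Var(ȳ_str) = 13406.559.
Var(ȳ_srs) = (1 − 6141/36779)·200200000/6141 = 27157.23.
deff = 13406.559 / 27157.23 = 0.4937.

0.4937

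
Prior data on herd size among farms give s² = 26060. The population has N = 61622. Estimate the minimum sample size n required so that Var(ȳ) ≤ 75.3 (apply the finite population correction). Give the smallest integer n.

Without fpc, n₀ = s²/D = 26060/75.3 = 346.0823.
With fpc, (1 − n/N)·s²/n ≤ D requires n ≥ n₀/(1 + n₀/N) = 346.0823/(1 + 346.0823/61622) = 344.1495.
Rounding up, n = 345.

345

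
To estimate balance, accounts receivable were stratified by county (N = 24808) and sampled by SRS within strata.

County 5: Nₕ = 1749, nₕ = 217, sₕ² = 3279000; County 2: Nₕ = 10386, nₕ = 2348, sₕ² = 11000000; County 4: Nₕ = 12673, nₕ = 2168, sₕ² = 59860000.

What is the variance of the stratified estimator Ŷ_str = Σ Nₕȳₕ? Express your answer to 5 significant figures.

4.1074 × 10^12

Var(Ŷ_str) = Σₕ Nₕ²(1 − fₕ)sₕ²/nₕ.
County 5: 1749²·(1 − 217/1749)·3279000/217 = 4.0488367 × 10^10.
County 2: 10386²·(1 − 2348/10386)·11000000/2348 = 3.9110279 × 10^11.
County 4: 12673²·(1 − 2168/12673)·59860000/2168 = 3.6758089 × 10^12.
Sum = 4.1074001 × 10^12.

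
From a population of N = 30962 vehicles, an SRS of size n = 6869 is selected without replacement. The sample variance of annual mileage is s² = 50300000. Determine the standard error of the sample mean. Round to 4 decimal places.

75.4863

Under SRS without replacement, Var(ȳ) = (1 − f)·s²/n with f = n/N = 6869/30962 = 0.22185259.
Var(ȳ) = (1 − 0.22185259)·50300000/6869 = 0.77814741·7322.7544 = 5698.1823.
SE(ȳ) = √(5698.1823) = 75.4863.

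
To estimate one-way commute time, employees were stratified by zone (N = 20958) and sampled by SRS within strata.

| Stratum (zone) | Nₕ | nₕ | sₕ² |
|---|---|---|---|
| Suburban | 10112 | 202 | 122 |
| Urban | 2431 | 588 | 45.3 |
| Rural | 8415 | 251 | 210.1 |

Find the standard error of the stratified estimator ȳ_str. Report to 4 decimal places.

Var(ȳ_str) = Σₕ Wₕ²(1 − fₕ)sₕ²/nₕ with Wₕ = Nₕ/N, N = 20958.
Suburban: Wₕ = 0.48248879; term = 0.48248879²·(1 − 0.01997627)·122/202 = 0.13779057.
Urban: Wₕ = 0.11599389; term = 0.11599389²·(1 − 0.24187577)·45.3/588 = 7.8583524 × 10^-4.
Rural: Wₕ = 0.40151732; term = 0.40151732²·(1 − 0.02982769)·210.1/251 = 0.13092114.
Sum = 0.26949755.
SE = √(0.26949755) = 0.5191.

0.5191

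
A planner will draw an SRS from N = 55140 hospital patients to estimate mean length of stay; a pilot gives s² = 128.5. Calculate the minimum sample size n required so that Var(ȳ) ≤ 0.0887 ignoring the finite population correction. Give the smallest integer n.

1449

Without fpc, n₀ = s²/D = 128.5/0.0887 = 1448.7035.
Rounding up, n = 1449.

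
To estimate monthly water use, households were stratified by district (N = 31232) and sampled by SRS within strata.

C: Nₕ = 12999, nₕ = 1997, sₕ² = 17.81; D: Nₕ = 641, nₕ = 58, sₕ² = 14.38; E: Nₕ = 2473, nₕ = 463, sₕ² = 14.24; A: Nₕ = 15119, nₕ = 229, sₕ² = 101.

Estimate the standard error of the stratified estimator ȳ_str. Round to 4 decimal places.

0.3215

Var(ȳ_str) = Σₕ Wₕ²(1 − fₕ)sₕ²/nₕ with Wₕ = Nₕ/N, N = 31232.
C: Wₕ = 0.41620774; term = 0.41620774²·(1 − 0.15362720)·17.81/1997 = 0.0013075787.
D: Wₕ = 0.02052382; term = 0.02052382²·(1 − 0.09048362)·14.38/58 = 9.4985625 × 10^-5.
E: Wₕ = 0.07918161; term = 0.07918161²·(1 − 0.18722200)·14.24/463 = 1.5672908 × 10^-4.
A: Wₕ = 0.48408683; term = 0.48408683²·(1 − 0.01514650)·101/229 = 0.10178975.
Sum = 0.10334904.
SE = √(0.10334904) = 0.3215.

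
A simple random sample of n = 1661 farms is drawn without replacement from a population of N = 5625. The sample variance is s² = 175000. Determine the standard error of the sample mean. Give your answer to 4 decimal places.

Under SRS without replacement, Var(ȳ) = (1 − f)·s²/n with f = n/N = 1661/5625 = 0.29528889.
Var(ȳ) = (1 − 0.29528889)·175000/1661 = 0.70471111·105.35822 = 74.247107.
SE(ȳ) = √(74.247107) = 8.6167.

8.6167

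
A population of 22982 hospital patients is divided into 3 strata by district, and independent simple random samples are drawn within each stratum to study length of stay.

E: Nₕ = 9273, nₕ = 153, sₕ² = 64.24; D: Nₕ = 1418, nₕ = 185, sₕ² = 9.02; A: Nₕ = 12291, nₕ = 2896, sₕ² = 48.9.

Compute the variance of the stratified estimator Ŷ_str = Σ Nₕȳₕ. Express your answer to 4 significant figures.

3.754 × 10^7

Var(Ŷ_str) = Σₕ Nₕ²(1 − fₕ)sₕ²/nₕ.
E: 9273²·(1 − 153/9273)·64.24/153 = 3.5508244 × 10^7.
D: 1418²·(1 − 185/1418)·9.02/185 = 85246.021.
A: 12291²·(1 − 2896/12291)·48.9/2896 = 1.949819 × 10^6.
Sum = 3.7543309 × 10^7.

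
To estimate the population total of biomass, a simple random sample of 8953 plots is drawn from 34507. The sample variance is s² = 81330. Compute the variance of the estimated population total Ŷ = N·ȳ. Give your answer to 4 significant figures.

Var(Ŷ) = N²·Var(ȳ) = N²·(1 − n/N)·s²/n.
f = 8953/34507 = 0.25945460; Var(ȳ) = 0.74054540·81330/8953 = 6.7271928.
Var(Ŷ) = 34507² · 6.7271928 = 8.0102908 × 10^9.

8.010 × 10^9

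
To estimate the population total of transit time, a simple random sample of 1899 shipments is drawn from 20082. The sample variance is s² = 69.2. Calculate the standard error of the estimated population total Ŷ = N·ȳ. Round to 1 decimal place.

Var(Ŷ) = N²·Var(ȳ) = N²·(1 − n/N)·s²/n.
f = 1899/20082 = 0.09456229; Var(ȳ) = 0.90543771·69.2/1899 = 0.03299436.
Var(Ŷ) = 20082² · 0.03299436 = 1.3306187 × 10^7.
SE(Ŷ) = √(1.3306187 × 10^7) = 3647.8.

3647.8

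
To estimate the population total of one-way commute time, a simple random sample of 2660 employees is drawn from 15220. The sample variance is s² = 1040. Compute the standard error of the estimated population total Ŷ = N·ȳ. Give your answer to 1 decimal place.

8645.3

Var(Ŷ) = N²·Var(ȳ) = N²·(1 − n/N)·s²/n.
f = 2660/15220 = 0.17477004; Var(ȳ) = 0.82522996·1040/2660 = 0.3226463.
Var(Ŷ) = 15220² · 0.3226463 = 7.4740499 × 10^7.
SE(Ŷ) = √(7.4740499 × 10^7) = 8645.3.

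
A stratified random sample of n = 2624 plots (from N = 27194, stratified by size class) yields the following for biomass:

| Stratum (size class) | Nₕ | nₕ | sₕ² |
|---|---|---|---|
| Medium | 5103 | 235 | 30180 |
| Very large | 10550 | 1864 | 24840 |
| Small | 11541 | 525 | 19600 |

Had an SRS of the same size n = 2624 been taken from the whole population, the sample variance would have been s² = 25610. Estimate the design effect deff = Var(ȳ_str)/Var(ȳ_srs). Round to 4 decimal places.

1.4043

Var(ȳ_str) = Σ Wₕ²(1−fₕ)sₕ²/nₕ with Wₕ = Nₕ/27194:
  Medium: (5103/27194)²·(1−235/5103)·30180/235 = 4.3140118
  Very large: (10550/27194)²·(1−1864/10550)·24840/1864 = 1.6513221
  Small: (11541/27194)²·(1−525/11541)·19600/525 = 6.4182695
  → Var(ȳ_str) = 12.383603.
Var(ȳ_srs) = (1 − 2624/27194)·25610/2624 = 8.8181567.
deff = 12.383603 / 8.8181567 = 1.4043.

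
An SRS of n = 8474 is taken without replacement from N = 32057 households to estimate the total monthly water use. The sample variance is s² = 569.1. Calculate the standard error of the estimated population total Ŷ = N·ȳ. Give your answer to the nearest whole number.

7125

Var(Ŷ) = N²·Var(ȳ) = N²·(1 − n/N)·s²/n.
f = 8474/32057 = 0.26434164; Var(ȳ) = 0.73565836·569.1/8474 = 0.049405614.
Var(Ŷ) = 32057² · 0.049405614 = 5.0771741 × 10^7.
SE(Ŷ) = √(5.0771741 × 10^7) = 7125.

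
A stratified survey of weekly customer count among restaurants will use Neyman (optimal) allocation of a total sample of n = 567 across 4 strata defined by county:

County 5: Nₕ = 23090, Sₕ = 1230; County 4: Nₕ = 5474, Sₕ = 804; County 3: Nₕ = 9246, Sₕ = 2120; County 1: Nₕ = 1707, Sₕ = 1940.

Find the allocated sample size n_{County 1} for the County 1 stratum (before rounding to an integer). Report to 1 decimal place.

33.7

Neyman allocation: nₕ = n·NₕSₕ / Σⱼ NⱼSⱼ.
Σ NⱼSⱼ = 23090·1230 + 5474·804 + 9246·2120 + 1707·1940 = 5.5714896 × 10^7.
n_{County 1} = 567·1707·1940 / (5.5714896 × 10^7) = 33.7.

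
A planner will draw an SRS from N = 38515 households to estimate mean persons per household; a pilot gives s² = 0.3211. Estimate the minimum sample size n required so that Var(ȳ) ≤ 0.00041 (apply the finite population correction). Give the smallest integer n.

Without fpc, n₀ = s²/D = 0.3211/0.00041 = 783.1707.
With fpc, (1 − n/N)·s²/n ≤ D requires n ≥ n₀/(1 + n₀/N) = 783.1707/(1 + 783.1707/38515) = 767.5629.
Rounding up, n = 768.

768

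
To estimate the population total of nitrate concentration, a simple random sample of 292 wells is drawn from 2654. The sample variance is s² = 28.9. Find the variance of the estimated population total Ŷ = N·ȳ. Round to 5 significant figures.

620430

Var(Ŷ) = N²·Var(ȳ) = N²·(1 − n/N)·s²/n.
f = 292/2654 = 0.11002261; Var(ȳ) = 0.88997739·28.9/292 = 0.088083379.
Var(Ŷ) = 2654² · 0.088083379 = 620434.31.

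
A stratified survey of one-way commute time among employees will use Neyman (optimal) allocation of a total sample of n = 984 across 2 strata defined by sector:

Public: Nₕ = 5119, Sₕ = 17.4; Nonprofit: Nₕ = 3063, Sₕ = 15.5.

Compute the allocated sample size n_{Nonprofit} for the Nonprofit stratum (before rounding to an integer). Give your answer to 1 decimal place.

342.1

Neyman allocation: nₕ = n·NₕSₕ / Σⱼ NⱼSⱼ.
Σ NⱼSⱼ = 5119·17.4 + 3063·15.5 = 136547.1.
n_{Nonprofit} = 984·3063·15.5 / 136547.1 = 342.1.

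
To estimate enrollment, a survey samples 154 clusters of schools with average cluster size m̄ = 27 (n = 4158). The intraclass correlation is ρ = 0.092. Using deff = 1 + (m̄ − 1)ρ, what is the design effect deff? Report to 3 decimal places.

3.392

deff = 1 + (27 − 1)·0.092 = 1 + 2.392 = 3.392.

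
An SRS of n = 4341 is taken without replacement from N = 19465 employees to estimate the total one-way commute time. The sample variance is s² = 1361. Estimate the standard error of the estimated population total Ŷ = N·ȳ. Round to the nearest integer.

9607

Var(Ŷ) = N²·Var(ȳ) = N²·(1 − n/N)·s²/n.
f = 4341/19465 = 0.22301567; Var(ȳ) = 0.77698433·1361/4341 = 0.24360186.
Var(Ŷ) = 19465² · 0.24360186 = 9.2297389 × 10^7.
SE(Ŷ) = √(9.2297389 × 10^7) = 9607.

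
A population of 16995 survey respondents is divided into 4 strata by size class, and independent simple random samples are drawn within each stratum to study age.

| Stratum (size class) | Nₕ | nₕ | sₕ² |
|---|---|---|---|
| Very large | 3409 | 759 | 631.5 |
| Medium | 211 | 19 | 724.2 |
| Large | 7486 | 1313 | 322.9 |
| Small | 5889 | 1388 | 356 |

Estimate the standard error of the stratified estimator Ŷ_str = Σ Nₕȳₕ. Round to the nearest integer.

Var(Ŷ_str) = Σₕ Nₕ²(1 − fₕ)sₕ²/nₕ.
Very large: 3409²·(1 − 759/3409)·631.5/759 = 7.516306 × 10^6.
Medium: 211²·(1 − 19/211)·724.2/19 = 1.5441469 × 10^6.
Large: 7486²·(1 − 1313/7486)·322.9/1313 = 1.1364476 × 10^7.
Small: 5889²·(1 − 1388/5889)·356/1388 = 6.7984686 × 10^6.
Sum = 2.7223398 × 10^7.
SE = √(2.7223398 × 10^7) = 5218.

5218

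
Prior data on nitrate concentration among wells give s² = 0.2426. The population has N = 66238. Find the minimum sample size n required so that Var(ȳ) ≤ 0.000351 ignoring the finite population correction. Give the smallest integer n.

Without fpc, n₀ = s²/D = 0.2426/0.000351 = 691.1681.
Rounding up, n = 692.

692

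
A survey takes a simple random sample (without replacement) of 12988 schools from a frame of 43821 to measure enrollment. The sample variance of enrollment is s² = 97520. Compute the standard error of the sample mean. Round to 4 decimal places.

Under SRS without replacement, Var(ȳ) = (1 − f)·s²/n with f = n/N = 12988/43821 = 0.29638758.
Var(ȳ) = (1 − 0.29638758)·97520/12988 = 0.70361242·7.5084694 = 5.2830523.
SE(ȳ) = √(5.2830523) = 2.2985.

2.2985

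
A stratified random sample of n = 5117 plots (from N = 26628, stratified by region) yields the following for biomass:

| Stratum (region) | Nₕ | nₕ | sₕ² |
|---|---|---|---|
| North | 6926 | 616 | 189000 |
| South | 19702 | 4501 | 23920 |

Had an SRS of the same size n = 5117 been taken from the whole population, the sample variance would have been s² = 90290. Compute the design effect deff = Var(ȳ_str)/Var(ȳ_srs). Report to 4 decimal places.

1.4842

Var(ȳ_str) = Σ Wₕ²(1−fₕ)sₕ²/nₕ with Wₕ = Nₕ/26628:
  North: (6926/26628)²·(1−616/6926)·189000/616 = 18.911059
  South: (19702/26628)²·(1−4501/19702)·23920/4501 = 2.244696
  → Var(ȳ_str) = 21.155755.
Var(ȳ_srs) = (1 − 5117/26628)·90290/5117 = 14.254313.
deff = 21.155755 / 14.254313 = 1.4842.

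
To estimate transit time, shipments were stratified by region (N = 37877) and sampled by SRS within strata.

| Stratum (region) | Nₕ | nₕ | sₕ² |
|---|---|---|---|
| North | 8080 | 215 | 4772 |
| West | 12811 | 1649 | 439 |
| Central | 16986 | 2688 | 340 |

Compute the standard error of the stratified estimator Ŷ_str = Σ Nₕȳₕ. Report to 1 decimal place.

Var(Ŷ_str) = Σₕ Nₕ²(1 − fₕ)sₕ²/nₕ.
North: 8080²·(1 − 215/8080)·4772/215 = 1.4104967 × 10^9.
West: 12811²·(1 − 1649/12811)·439/1649 = 3.8068776 × 10^7.
Central: 16986²·(1 − 2688/16986)·340/2688 = 3.0719636 × 10^7.
Sum = 1.4792851 × 10^9.
SE = √(1.4792851 × 10^9) = 38461.5.

38461.5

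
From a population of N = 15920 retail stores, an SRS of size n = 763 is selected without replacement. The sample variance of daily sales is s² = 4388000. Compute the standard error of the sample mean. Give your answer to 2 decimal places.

Under SRS without replacement, Var(ȳ) = (1 − f)·s²/n with f = n/N = 763/15920 = 0.04792714.
Var(ȳ) = (1 − 0.04792714)·4388000/763 = 0.95207286·5750.983 = 5475.3548.
SE(ȳ) = √(5475.3548) = 74.00.

74.00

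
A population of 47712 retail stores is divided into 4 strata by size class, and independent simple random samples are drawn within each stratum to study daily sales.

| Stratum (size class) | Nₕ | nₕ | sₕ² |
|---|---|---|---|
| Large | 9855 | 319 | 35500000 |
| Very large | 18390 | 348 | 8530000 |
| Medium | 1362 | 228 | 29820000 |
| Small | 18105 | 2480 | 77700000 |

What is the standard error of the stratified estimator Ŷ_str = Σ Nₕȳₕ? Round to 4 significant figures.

5.259 × 10^6

Var(Ŷ_str) = Σₕ Nₕ²(1 − fₕ)sₕ²/nₕ.
Large: 9855²·(1 − 319/9855)·35500000/319 = 1.0458287 × 10^13.
Very large: 18390²·(1 − 348/18390)·8530000/348 = 8.132727 × 10^12.
Medium: 1362²·(1 − 228/1362)·29820000/228 = 2.0200539 × 10^11.
Small: 18105²·(1 − 2480/18105)·77700000/2480 = 8.8631458 × 10^12.
Sum = 2.7656165 × 10^13.
SE = √(2.7656165 × 10^13) = 5.259 × 10^6.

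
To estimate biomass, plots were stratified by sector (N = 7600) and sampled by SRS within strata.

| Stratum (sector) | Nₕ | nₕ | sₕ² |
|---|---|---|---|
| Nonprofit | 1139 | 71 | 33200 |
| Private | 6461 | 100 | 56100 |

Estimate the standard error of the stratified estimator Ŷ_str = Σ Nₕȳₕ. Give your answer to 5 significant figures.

153700

Var(Ŷ_str) = Σₕ Nₕ²(1 − fₕ)sₕ²/nₕ.
Nonprofit: 1139²·(1 − 71/1139)·33200/71 = 5.6881981 × 10^8.
Private: 6461²·(1 − 100/6461)·56100/100 = 2.3056214 × 10^10.
Sum = 2.3625034 × 10^10.
SE = √(2.3625034 × 10^10) = 153700.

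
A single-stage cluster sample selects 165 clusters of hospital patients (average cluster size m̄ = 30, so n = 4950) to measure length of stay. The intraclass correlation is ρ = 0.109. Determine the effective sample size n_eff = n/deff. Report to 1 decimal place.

1189.6

deff = 1 + (30 − 1)·0.109 = 1 + 3.161 = 4.161.
n_eff = 4950 / 4.161 = 1189.6.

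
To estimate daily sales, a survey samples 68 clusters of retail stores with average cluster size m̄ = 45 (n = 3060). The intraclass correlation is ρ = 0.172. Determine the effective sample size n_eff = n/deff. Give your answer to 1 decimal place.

357.1

deff = 1 + (45 − 1)·0.172 = 1 + 7.568 = 8.568.
n_eff = 3060 / 8.568 = 357.1.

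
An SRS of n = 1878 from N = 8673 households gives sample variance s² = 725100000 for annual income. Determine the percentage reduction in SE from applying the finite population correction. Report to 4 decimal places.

f = n/N = 1878/8673 = 0.21653407.
SE_no-fpc = √(s²/n) = 621.37125; SE_fpc = √((1−f)s²/n) = 549.99813.
Ratio = √(1−f) = 0.88513611. Reduction = 100·(1 − 0.88513611) = 11.4864%.

11.4864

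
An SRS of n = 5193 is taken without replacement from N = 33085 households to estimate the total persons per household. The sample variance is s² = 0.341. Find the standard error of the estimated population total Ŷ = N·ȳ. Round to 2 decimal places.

246.16

Var(Ŷ) = N²·Var(ȳ) = N²·(1 − n/N)·s²/n.
f = 5193/33085 = 0.15695935; Var(ȳ) = 0.84304065·0.341/5193 = 5.5358533 × 10^-5.
Var(Ŷ) = 33085² · (5.5358533 × 10^-5) = 60596.404.
SE(Ŷ) = √(60596.404) = 246.16.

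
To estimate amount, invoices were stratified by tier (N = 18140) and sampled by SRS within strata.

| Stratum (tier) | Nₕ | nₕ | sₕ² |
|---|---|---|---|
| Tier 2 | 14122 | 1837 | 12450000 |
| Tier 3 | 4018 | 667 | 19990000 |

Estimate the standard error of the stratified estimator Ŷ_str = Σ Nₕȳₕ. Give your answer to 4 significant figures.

Var(Ŷ_str) = Σₕ Nₕ²(1 − fₕ)sₕ²/nₕ.
Tier 2: 14122²·(1 − 1837/14122)·12450000/1837 = 1.1757949 × 10^12.
Tier 3: 4018²·(1 − 667/4018)·19990000/667 = 4.0352581 × 10^11.
Sum = 1.5793207 × 10^12.
SE = √(1.5793207 × 10^12) = 1.257 × 10^6.

1.257 × 10^6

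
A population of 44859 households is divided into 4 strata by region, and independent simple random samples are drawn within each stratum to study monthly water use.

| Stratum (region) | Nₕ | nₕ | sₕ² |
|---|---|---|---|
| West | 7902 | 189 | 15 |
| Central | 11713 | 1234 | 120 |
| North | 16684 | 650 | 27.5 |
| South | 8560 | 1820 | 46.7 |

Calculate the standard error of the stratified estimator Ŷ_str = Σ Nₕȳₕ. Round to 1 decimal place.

Var(Ŷ_str) = Σₕ Nₕ²(1 − fₕ)sₕ²/nₕ.
West: 7902²·(1 − 189/7902)·15/189 = 4.8371529 × 10^6.
Central: 11713²·(1 − 1234/11713)·120/1234 = 1.193587 × 10^7.
North: 16684²·(1 − 650/16684)·27.5/650 = 1.1317784 × 10^7.
South: 8560²·(1 − 1820/8560)·46.7/1820 = 1.4804003 × 10^6.
Sum = 2.9571207 × 10^7.
SE = √(2.9571207 × 10^7) = 5437.9.

5437.9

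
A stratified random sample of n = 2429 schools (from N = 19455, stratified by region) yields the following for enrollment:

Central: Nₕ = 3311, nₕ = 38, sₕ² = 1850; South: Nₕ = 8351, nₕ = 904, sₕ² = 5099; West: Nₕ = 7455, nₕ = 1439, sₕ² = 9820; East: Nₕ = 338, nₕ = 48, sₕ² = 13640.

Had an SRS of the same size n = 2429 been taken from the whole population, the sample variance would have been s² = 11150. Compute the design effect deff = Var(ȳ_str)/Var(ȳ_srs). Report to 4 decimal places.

0.7973

Var(ȳ_str) = Σ Wₕ²(1−fₕ)sₕ²/nₕ with Wₕ = Nₕ/19455:
  Central: (3311/19455)²·(1−38/3311)·1850/38 = 1.3938975
  South: (8351/19455)²·(1−904/8351)·5099/904 = 0.92677423
  West: (7455/19455)²·(1−1439/7455)·9820/1439 = 0.80861855
  East: (338/19455)²·(1−48/338)·13640/48 = 0.073591111
  → Var(ȳ_str) = 3.2028814.
Var(ȳ_srs) = (1 − 2429/19455)·11150/2429 = 4.017249.
deff = 3.2028814 / 4.017249 = 0.7973.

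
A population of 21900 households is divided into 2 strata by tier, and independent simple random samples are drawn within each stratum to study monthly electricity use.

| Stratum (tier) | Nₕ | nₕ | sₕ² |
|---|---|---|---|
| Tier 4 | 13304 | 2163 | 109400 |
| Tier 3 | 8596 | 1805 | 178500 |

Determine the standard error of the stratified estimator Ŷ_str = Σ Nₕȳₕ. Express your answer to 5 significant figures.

115190

Var(Ŷ_str) = Σₕ Nₕ²(1 − fₕ)sₕ²/nₕ.
Tier 4: 13304²·(1 − 2163/13304)·109400/2163 = 7.4966496 × 10^9.
Tier 3: 8596²·(1 − 1805/8596)·178500/1805 = 5.7728617 × 10^9.
Sum = 1.3269511 × 10^10.
SE = √(1.3269511 × 10^10) = 115190.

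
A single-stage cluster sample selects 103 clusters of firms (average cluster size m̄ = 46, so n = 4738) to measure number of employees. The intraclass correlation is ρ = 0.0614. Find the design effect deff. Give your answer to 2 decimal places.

deff = 1 + (46 − 1)·0.0614 = 1 + 2.763 = 3.763.

3.76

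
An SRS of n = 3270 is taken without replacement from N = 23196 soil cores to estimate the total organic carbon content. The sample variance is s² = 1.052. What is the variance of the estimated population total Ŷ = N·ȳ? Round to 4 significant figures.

Var(Ŷ) = N²·Var(ȳ) = N²·(1 − n/N)·s²/n.
f = 3270/23196 = 0.14097258; Var(ȳ) = 0.85902742·1.052/3270 = 2.7635989 × 10^-4.
Var(Ŷ) = 23196² · (2.7635989 × 10^-4) = 148696.66.

148700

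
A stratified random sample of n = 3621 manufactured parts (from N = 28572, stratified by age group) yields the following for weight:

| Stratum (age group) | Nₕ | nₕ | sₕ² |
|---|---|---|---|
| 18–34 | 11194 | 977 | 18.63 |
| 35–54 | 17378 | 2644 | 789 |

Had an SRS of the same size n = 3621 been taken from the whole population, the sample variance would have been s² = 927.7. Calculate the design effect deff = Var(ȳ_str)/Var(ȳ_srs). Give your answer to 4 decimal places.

0.4303

Var(ȳ_str) = Σ Wₕ²(1−fₕ)sₕ²/nₕ with Wₕ = Nₕ/28572:
  18–34: (11194/28572)²·(1−977/11194)·18.63/977 = 0.0026714417
  35–54: (17378/28572)²·(1−2644/17378)·789/2644 = 0.093595448
  → Var(ȳ_str) = 0.09626689.
Var(ȳ_srs) = (1 − 3621/28572)·927.7/3621 = 0.22373109.
deff = 0.09626689 / 0.22373109 = 0.4303.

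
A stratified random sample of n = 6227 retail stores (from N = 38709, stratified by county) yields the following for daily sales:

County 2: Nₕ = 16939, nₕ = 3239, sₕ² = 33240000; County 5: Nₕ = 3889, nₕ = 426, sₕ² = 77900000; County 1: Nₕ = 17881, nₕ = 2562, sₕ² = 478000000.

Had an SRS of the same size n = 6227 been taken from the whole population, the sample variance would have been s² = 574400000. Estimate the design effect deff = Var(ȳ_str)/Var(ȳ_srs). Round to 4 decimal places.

Var(ȳ_str) = Σ Wₕ²(1−fₕ)sₕ²/nₕ with Wₕ = Nₕ/38709:
  County 2: (16939/38709)²·(1−3239/16939)·33240000/3239 = 1589.4047
  County 5: (3889/38709)²·(1−426/3889)·77900000/426 = 1643.5934
  County 1: (17881/38709)²·(1−2562/17881)·478000000/2562 = 34107.28
  → Var(ȳ_str) = 37340.278.
Var(ȳ_srs) = (1 − 6227/38709)·574400000/6227 = 77404.53.
deff = 37340.278 / 77404.53 = 0.4824.

0.4824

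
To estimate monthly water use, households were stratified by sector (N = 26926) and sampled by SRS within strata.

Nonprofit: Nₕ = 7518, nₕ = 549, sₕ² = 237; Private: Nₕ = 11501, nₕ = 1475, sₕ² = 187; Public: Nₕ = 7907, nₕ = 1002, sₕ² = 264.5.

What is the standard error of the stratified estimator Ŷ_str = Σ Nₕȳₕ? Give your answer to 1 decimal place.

7186.7

Var(Ŷ_str) = Σₕ Nₕ²(1 − fₕ)sₕ²/nₕ.
Nonprofit: 7518²·(1 − 549/7518)·237/549 = 2.2617718 × 10^7.
Private: 11501²·(1 − 1475/11501)·187/1475 = 1.4618839 × 10^7.
Public: 7907²·(1 − 1002/7907)·264.5/1002 = 1.4412303 × 10^7.
Sum = 5.164886 × 10^7.
SE = √(5.164886 × 10^7) = 7186.7.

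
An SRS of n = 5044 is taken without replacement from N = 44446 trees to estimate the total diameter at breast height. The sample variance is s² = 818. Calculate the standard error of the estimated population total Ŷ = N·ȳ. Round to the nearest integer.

Var(Ŷ) = N²·Var(ȳ) = N²·(1 − n/N)·s²/n.
f = 5044/44446 = 0.11348603; Var(ȳ) = 0.88651397·818/5044 = 0.14376852.
Var(Ŷ) = 44446² · 0.14376852 = 2.8400708 × 10^8.
SE(Ŷ) = √(2.8400708 × 10^8) = 16853.

16853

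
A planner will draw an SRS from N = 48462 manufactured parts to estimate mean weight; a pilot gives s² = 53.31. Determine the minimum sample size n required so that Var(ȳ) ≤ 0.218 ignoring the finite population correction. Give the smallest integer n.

Without fpc, n₀ = s²/D = 53.31/0.218 = 244.5413.
Rounding up, n = 245.

245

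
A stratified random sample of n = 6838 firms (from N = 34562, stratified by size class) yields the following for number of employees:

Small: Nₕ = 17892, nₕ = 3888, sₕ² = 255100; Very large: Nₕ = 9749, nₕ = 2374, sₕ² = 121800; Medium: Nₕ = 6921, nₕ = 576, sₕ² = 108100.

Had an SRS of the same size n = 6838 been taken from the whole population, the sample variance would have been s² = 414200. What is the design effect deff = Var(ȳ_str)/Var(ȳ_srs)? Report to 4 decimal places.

0.4888

Var(ȳ_str) = Σ Wₕ²(1−fₕ)sₕ²/nₕ with Wₕ = Nₕ/34562:
  Small: (17892/34562)²·(1−3888/17892)·255100/3888 = 13.762504
  Very large: (9749/34562)²·(1−2374/9749)·121800/2374 = 3.088097
  Medium: (6921/34562)²·(1−576/6921)·108100/576 = 6.8993147
  → Var(ȳ_str) = 23.749916.
Var(ȳ_srs) = (1 − 6838/34562)·414200/6838 = 48.589007.
deff = 23.749916 / 48.589007 = 0.4888.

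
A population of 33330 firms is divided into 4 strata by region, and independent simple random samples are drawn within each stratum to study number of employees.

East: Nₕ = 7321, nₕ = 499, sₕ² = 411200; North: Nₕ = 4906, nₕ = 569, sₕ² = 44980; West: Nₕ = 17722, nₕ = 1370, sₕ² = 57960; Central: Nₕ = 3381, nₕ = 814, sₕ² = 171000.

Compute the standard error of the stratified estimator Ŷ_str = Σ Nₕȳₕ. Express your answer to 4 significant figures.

Var(Ŷ_str) = Σₕ Nₕ²(1 − fₕ)sₕ²/nₕ.
East: 7321²·(1 − 499/7321)·411200/499 = 4.1156144 × 10^10.
North: 4906²·(1 − 569/4906)·44980/569 = 1.6819929 × 10^9.
West: 17722²·(1 − 1370/17722)·57960/1370 = 1.2260027 × 10^10.
Central: 3381²·(1 − 814/3381)·171000/814 = 1.8232354 × 10^9.
Sum = 5.6921399 × 10^10.
SE = √(5.6921399 × 10^10) = 238600.

238600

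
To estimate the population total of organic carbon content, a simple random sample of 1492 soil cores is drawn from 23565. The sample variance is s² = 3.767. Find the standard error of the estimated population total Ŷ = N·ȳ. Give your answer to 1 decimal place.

1146.0

Var(Ŷ) = N²·Var(ȳ) = N²·(1 − n/N)·s²/n.
f = 1492/23565 = 0.06331424; Var(ȳ) = 0.93668576·3.767/1492 = 0.0023649432.
Var(Ŷ) = 23565² · 0.0023649432 = 1.3132748 × 10^6.
SE(Ŷ) = √(1.3132748 × 10^6) = 1146.0.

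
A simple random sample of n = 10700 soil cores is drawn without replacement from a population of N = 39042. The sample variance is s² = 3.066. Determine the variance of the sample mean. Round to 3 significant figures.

2.08 × 10^-4

Under SRS without replacement, Var(ȳ) = (1 − f)·s²/n with f = n/N = 10700/39042 = 0.27406383.
Var(ȳ) = (1 − 0.27406383)·3.066/10700 = 0.72593617·2.8654206 × 10^-4 = 2.0801124 × 10^-4.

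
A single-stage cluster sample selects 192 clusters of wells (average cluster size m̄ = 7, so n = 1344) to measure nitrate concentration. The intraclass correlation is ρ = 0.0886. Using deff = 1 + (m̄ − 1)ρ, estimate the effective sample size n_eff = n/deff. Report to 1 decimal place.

877.5

deff = 1 + (7 − 1)·0.0886 = 1 + 0.5316 = 1.5316.
n_eff = 1344 / 1.5316 = 877.5.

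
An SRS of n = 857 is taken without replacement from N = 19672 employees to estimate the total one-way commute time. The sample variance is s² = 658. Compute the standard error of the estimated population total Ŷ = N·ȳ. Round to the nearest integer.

Var(Ŷ) = N²·Var(ȳ) = N²·(1 − n/N)·s²/n.
f = 857/19672 = 0.04356446; Var(ȳ) = 0.95643554·658/857 = 0.73434608.
Var(Ŷ) = 19672² · 0.73434608 = 2.8418282 × 10^8.
SE(Ŷ) = √(2.8418282 × 10^8) = 16858.

16858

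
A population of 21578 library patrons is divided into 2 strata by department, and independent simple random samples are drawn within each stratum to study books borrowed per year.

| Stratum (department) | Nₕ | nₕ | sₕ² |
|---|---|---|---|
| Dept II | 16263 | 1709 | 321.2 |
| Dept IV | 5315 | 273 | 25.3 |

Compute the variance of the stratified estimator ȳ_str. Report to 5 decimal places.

Var(ȳ_str) = Σₕ Wₕ²(1 − fₕ)sₕ²/nₕ with Wₕ = Nₕ/N, N = 21578.
Dept II: Wₕ = 0.75368431; term = 0.75368431²·(1 − 0.10508516)·321.2/1709 = 0.095541956.
Dept IV: Wₕ = 0.24631569; term = 0.24631569²·(1 − 0.05136406)·25.3/273 = 0.0053338599.
Sum = 0.10087582.

0.10088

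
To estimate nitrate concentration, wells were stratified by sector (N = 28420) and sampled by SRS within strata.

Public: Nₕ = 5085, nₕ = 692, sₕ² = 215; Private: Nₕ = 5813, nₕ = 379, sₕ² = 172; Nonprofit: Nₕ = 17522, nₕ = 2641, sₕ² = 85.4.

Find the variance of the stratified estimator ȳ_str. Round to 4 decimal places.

0.0368

Var(ȳ_str) = Σₕ Wₕ²(1 − fₕ)sₕ²/nₕ with Wₕ = Nₕ/N, N = 28420.
Public: Wₕ = 0.17892329; term = 0.17892329²·(1 − 0.13608653)·215/692 = 0.0085928331.
Private: Wₕ = 0.20453906; term = 0.20453906²·(1 − 0.06519869)·172/379 = 0.017748475.
Nonprofit: Wₕ = 0.61653765; term = 0.61653765²·(1 − 0.15072480)·85.4/2641 = 0.010438957.
Sum = 0.036780265.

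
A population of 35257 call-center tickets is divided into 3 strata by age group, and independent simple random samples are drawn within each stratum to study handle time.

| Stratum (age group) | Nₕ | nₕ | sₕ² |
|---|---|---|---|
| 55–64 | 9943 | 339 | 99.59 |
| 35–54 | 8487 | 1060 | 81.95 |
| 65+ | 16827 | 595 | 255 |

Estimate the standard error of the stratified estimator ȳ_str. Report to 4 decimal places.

0.3474

Var(ȳ_str) = Σₕ Wₕ²(1 − fₕ)sₕ²/nₕ with Wₕ = Nₕ/N, N = 35257.
55–64: Wₕ = 0.28201492; term = 0.28201492²·(1 − 0.03409434)·99.59/339 = 0.022568096.
35–54: Wₕ = 0.24071816; term = 0.24071816²·(1 − 0.12489690)·81.95/1060 = 0.0039203064.
65+: Wₕ = 0.47726693; term = 0.47726693²·(1 − 0.03535984)·255/595 = 0.09416971.
Sum = 0.12065811.
SE = √(0.12065811) = 0.3474.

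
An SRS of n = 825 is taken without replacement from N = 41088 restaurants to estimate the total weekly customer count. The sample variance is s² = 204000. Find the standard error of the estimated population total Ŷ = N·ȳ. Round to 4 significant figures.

639600

Var(Ŷ) = N²·Var(ȳ) = N²·(1 − n/N)·s²/n.
f = 825/41088 = 0.02007886; Var(ȳ) = 0.97992114·204000/825 = 242.30777.
Var(Ŷ) = 41088² · 242.30777 = 4.0906973 × 10^11.
SE(Ŷ) = √(4.0906973 × 10^11) = 639600.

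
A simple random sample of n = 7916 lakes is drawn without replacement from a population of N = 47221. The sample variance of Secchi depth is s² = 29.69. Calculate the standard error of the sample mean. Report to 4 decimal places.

Under SRS without replacement, Var(ȳ) = (1 − f)·s²/n with f = n/N = 7916/47221 = 0.16763728.
Var(ȳ) = (1 − 0.16763728)·29.69/7916 = 0.83236272·0.0037506316 = 0.0031218859.
SE(ȳ) = √(0.0031218859) = 0.0559.

0.0559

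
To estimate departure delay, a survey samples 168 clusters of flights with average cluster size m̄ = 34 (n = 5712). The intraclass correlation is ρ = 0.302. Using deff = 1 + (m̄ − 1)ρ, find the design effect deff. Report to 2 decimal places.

deff = 1 + (34 − 1)·0.302 = 1 + 9.966 = 10.966.

10.97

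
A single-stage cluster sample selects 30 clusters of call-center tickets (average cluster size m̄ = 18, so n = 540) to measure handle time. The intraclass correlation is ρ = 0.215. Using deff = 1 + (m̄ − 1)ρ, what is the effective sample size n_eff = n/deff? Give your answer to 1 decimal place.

deff = 1 + (18 − 1)·0.215 = 1 + 3.655 = 4.655.
n_eff = 540 / 4.655 = 116.0.

116.0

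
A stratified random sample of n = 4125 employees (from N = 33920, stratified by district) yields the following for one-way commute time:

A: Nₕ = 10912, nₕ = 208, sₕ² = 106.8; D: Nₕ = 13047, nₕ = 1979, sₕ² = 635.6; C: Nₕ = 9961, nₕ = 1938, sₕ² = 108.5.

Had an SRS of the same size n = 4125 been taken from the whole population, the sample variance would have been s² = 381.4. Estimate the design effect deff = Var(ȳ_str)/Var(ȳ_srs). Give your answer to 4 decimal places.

1.1860

Var(ȳ_str) = Σ Wₕ²(1−fₕ)sₕ²/nₕ with Wₕ = Nₕ/33920:
  A: (10912/33920)²·(1−208/10912)·106.8/208 = 0.052125074
  D: (13047/33920)²·(1−1979/13047)·635.6/1979 = 0.040309389
  C: (9961/33920)²·(1−1938/9961)·108.5/1938 = 0.0038886962
  → Var(ȳ_str) = 0.096323159.
Var(ȳ_srs) = (1 − 4125/33920)·381.4/4125 = 0.081216502.
deff = 0.096323159 / 0.081216502 = 1.1860.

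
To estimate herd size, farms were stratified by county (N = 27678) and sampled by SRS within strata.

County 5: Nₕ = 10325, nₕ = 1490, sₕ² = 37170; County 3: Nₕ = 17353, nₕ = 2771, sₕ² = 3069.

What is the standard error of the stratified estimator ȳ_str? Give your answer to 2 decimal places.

Var(ȳ_str) = Σₕ Wₕ²(1 − fₕ)sₕ²/nₕ with Wₕ = Nₕ/N, N = 27678.
County 5: Wₕ = 0.37303996; term = 0.37303996²·(1 − 0.14430993)·37170/1490 = 2.970527.
County 3: Wₕ = 0.62696004; term = 0.62696004²·(1 − 0.15968420)·3069/2771 = 0.36583278.
Sum = 3.3363598.
SE = √(3.3363598) = 1.83.

1.83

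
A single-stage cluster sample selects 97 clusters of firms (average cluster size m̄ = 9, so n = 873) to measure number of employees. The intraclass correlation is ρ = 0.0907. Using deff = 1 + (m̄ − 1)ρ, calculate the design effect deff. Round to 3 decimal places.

1.726

deff = 1 + (9 − 1)·0.0907 = 1 + 0.7256 = 1.7256.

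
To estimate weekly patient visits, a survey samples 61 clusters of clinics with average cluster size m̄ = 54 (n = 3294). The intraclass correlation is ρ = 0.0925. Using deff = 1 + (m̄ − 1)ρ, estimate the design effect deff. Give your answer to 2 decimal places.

5.90

deff = 1 + (54 − 1)·0.0925 = 1 + 4.9025 = 5.9025.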